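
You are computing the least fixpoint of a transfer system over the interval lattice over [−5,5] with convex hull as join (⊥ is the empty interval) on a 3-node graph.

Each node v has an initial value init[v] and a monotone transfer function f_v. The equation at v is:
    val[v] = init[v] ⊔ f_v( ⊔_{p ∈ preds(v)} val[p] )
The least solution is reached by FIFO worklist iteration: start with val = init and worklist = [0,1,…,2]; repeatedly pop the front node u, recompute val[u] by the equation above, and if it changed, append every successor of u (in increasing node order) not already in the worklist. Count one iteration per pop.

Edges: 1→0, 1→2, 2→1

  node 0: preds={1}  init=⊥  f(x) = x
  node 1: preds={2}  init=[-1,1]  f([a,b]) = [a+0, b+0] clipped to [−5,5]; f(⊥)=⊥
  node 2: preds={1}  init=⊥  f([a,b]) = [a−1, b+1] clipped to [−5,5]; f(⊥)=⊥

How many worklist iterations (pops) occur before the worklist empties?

Iteration log — 15 steps:
  step 1. node 0  ⊔preds=[-1,1]  new=[-1,1]  old=⊥  +wl: 
  step 2. node 1  ⊔preds=⊥  new=[-1,1]  stable
  step 3. node 2  ⊔preds=[-1,1]  new=[-2,2]  old=⊥  +wl: 1
  step 4. node 1  ⊔preds=[-2,2]  new=[-2,2]  old=[-1,1]  +wl: 0,2
  step 5. node 0  ⊔preds=[-2,2]  new=[-2,2]  old=[-1,1]  +wl: 
  step 6. node 2  ⊔preds=[-2,2]  new=[-3,3]  old=[-2,2]  +wl: 1
  step 7. node 1  ⊔preds=[-3,3]  new=[-3,3]  old=[-2,2]  +wl: 0,2
  step 8. node 0  ⊔preds=[-3,3]  new=[-3,3]  old=[-2,2]  +wl: 
  step 9. node 2  ⊔preds=[-3,3]  new=[-4,4]  old=[-3,3]  +wl: 1
  step 10. node 1  ⊔preds=[-4,4]  new=[-4,4]  old=[-3,3]  +wl: 0,2
  step 11. node 0  ⊔preds=[-4,4]  new=[-4,4]  old=[-3,3]  +wl: 
  step 12. node 2  ⊔preds=[-4,4]  new=[-5,5]  old=[-4,4]  +wl: 1
  step 13. node 1  ⊔preds=[-5,5]  new=[-5,5]  old=[-4,4]  +wl: 0,2
  step 14. node 0  ⊔preds=[-5,5]  new=[-5,5]  old=[-4,4]  +wl: 
  step 15. node 2  ⊔preds=[-5,5]  new=[-5,5]  stable

Least fixpoint reached:
  node 0: [-5,5]
  node 1: [-5,5]
  node 2: [-5,5]

15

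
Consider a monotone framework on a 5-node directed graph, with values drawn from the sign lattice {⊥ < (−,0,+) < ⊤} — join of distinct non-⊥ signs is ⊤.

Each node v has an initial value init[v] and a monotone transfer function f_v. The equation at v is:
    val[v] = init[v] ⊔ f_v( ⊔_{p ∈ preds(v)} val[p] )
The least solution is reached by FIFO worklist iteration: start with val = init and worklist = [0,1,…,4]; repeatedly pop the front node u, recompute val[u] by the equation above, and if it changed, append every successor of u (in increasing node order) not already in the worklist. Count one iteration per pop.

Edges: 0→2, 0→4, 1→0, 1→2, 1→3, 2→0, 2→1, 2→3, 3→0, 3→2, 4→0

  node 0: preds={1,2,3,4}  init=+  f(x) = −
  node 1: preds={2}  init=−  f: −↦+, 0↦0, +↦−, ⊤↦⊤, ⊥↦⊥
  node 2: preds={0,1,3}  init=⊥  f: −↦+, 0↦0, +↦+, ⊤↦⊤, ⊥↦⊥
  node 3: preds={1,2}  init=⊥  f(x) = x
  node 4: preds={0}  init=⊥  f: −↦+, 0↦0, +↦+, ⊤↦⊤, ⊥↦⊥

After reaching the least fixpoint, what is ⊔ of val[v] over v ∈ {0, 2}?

⊤

Worklist (10 pops):
  #1 pop 0: in=− → ⊤ (was +); enqueue []
  #2 pop 1: in=⊥ → − (no change)
  #3 pop 2: in=⊤ → ⊤ (was ⊥); enqueue [0,1]
  #4 pop 3: in=⊤ → ⊤ (was ⊥); enqueue [2]
  #5 pop 4: in=⊤ → ⊤ (was ⊥); enqueue []
  #6 pop 0: in=⊤ → ⊤ (no change)
  #7 pop 1: in=⊤ → ⊤ (was −); enqueue [0,3]
  #8 pop 2: in=⊤ → ⊤ (no change)
  #9 pop 0: in=⊤ → ⊤ (no change)
  #10 pop 3: in=⊤ → ⊤ (no change)

Fixpoint:
  val[0] = ⊤
  val[1] = ⊤
  val[2] = ⊤
  val[3] = ⊤
  val[4] = ⊤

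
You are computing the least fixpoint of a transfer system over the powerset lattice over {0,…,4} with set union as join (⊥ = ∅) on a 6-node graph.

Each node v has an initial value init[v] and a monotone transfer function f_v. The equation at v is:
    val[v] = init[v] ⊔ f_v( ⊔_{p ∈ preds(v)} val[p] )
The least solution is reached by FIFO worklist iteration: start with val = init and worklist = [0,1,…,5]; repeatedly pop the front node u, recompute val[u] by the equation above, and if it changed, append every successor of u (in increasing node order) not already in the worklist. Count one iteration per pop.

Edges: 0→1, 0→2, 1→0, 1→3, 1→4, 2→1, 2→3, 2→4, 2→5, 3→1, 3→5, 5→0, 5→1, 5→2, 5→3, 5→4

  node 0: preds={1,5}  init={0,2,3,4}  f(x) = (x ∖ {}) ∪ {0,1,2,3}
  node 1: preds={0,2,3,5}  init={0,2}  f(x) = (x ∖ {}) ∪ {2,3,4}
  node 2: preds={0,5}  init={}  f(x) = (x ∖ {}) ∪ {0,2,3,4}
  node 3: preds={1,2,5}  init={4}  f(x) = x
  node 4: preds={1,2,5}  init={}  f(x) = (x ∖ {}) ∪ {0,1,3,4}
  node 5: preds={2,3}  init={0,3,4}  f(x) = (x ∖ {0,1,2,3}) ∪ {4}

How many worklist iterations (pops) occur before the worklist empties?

Worklist (8 pops):
  #1 pop 0: in={0,2,3,4} → {0,1,2,3,4} (was {0,2,3,4}); enqueue []
  #2 pop 1: in={0,1,2,3,4} → {0,1,2,3,4} (was {0,2}); enqueue [0]
  #3 pop 2: in={0,1,2,3,4} → {0,1,2,3,4} (was {}); enqueue [1]
  #4 pop 3: in={0,1,2,3,4} → {0,1,2,3,4} (was {4}); enqueue []
  #5 pop 4: in={0,1,2,3,4} → {0,1,2,3,4} (was {}); enqueue []
  #6 pop 5: in={0,1,2,3,4} → {0,3,4} (no change)
  #7 pop 0: in={0,1,2,3,4} → {0,1,2,3,4} (no change)
  #8 pop 1: in={0,1,2,3,4} → {0,1,2,3,4} (no change)

Fixpoint:
  val[0] = {0,1,2,3,4}
  val[1] = {0,1,2,3,4}
  val[2] = {0,1,2,3,4}
  val[3] = {0,1,2,3,4}
  val[4] = {0,1,2,3,4}
  val[5] = {0,3,4}

8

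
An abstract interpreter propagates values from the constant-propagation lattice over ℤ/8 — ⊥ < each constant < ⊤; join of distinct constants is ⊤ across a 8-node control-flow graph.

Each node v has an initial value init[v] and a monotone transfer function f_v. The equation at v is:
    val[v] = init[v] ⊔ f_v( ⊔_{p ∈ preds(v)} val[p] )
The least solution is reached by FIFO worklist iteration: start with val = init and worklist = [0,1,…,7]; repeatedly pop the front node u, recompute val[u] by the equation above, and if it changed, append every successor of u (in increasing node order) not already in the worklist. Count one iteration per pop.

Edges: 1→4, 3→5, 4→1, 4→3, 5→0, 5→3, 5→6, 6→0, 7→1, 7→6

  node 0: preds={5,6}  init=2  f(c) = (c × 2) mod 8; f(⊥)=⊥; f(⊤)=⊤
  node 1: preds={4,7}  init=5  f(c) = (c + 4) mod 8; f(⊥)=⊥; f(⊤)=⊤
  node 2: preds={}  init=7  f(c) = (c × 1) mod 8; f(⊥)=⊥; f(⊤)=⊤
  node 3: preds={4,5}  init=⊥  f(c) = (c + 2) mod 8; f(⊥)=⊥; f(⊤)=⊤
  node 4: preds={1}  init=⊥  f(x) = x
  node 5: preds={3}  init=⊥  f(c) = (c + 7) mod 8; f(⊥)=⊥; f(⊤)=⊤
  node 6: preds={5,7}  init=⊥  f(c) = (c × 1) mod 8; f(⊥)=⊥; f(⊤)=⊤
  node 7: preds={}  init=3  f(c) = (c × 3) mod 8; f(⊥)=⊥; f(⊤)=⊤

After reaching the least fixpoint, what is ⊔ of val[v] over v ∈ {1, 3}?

⊤

Trace (16 dequeues):
  [1] u=0 | in ⊥ | out 2 | ==
  [2] u=1 | in 3 | out ⊤ | prev 5 | push {}
  [3] u=2 | in ⊥ | out 7 | ==
  [4] u=3 | in ⊥ | out ⊥ | ==
  [5] u=4 | in ⊤ | out ⊤ | prev ⊥ | push {1,3}
  [6] u=5 | in ⊥ | out ⊥ | ==
  [7] u=6 | in 3 | out 3 | prev ⊥ | push {0}
  [8] u=7 | in ⊥ | out 3 | ==
  [9] u=1 | in ⊤ | out ⊤ | ==
  [10] u=3 | in ⊤ | out ⊤ | prev ⊥ | push {5}
  [11] u=0 | in 3 | out ⊤ | prev 2 | push {}
  [12] u=5 | in ⊤ | out ⊤ | prev ⊥ | push {0,3,6}
  [13] u=0 | in ⊤ | out ⊤ | ==
  [14] u=3 | in ⊤ | out ⊤ | ==
  [15] u=6 | in ⊤ | out ⊤ | prev 3 | push {0}
  [16] u=0 | in ⊤ | out ⊤ | ==

Converged values:
  [0] ⊤
  [1] ⊤
  [2] 7
  [3] ⊤
  [4] ⊤
  [5] ⊤
  [6] ⊤
  [7] 3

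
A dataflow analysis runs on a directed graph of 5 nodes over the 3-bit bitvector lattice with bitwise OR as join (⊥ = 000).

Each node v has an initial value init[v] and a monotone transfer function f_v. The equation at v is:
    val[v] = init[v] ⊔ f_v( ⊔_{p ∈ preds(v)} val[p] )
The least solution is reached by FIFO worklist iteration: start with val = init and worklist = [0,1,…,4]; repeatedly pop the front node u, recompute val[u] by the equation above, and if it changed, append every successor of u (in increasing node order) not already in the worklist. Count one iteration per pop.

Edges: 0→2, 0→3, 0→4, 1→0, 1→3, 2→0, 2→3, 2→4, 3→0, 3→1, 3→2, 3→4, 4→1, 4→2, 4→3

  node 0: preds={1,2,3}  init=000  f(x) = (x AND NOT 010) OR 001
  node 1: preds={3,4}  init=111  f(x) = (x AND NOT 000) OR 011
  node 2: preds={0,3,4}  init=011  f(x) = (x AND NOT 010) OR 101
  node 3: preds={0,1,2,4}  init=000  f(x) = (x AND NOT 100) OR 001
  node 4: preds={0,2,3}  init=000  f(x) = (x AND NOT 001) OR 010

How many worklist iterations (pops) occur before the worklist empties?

Iteration log — 9 steps:
  step 1. node 0  ⊔preds=111  new=101  old=000  +wl: 
  step 2. node 1  ⊔preds=000  new=111  stable
  step 3. node 2  ⊔preds=101  new=111  old=011  +wl: 0
  step 4. node 3  ⊔preds=111  new=011  old=000  +wl: 1,2
  step 5. node 4  ⊔preds=111  new=110  old=000  +wl: 3
  step 6. node 0  ⊔preds=111  new=101  stable
  step 7. node 1  ⊔preds=111  new=111  stable
  step 8. node 2  ⊔preds=111  new=111  stable
  step 9. node 3  ⊔preds=111  new=011  stable

Least fixpoint reached:
  node 0: 101
  node 1: 111
  node 2: 111
  node 3: 011
  node 4: 110

9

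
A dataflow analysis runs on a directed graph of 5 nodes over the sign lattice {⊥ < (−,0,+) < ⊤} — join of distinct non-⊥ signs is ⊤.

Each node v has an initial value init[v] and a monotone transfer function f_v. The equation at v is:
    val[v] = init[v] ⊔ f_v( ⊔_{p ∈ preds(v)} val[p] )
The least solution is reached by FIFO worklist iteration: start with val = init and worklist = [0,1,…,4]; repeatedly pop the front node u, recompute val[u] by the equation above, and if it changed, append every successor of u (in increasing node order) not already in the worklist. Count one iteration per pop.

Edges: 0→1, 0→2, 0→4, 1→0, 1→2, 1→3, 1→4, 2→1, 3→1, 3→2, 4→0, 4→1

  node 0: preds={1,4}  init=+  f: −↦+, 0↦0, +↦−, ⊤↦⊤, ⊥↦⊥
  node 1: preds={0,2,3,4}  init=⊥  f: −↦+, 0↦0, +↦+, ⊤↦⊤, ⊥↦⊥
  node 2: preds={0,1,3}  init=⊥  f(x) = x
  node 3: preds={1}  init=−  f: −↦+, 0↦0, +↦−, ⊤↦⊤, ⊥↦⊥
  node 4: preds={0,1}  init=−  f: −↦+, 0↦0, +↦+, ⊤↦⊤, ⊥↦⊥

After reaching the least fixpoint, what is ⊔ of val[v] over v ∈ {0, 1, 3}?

⊤

Iteration log — 9 steps:
  step 1. node 0  ⊔preds=−  new=+  stable
  step 2. node 1  ⊔preds=⊤  new=⊤  old=⊥  +wl: 0
  step 3. node 2  ⊔preds=⊤  new=⊤  old=⊥  +wl: 1
  step 4. node 3  ⊔preds=⊤  new=⊤  old=−  +wl: 2
  step 5. node 4  ⊔preds=⊤  new=⊤  old=−  +wl: 
  step 6. node 0  ⊔preds=⊤  new=⊤  old=+  +wl: 4
  step 7. node 1  ⊔preds=⊤  new=⊤  stable
  step 8. node 2  ⊔preds=⊤  new=⊤  stable
  step 9. node 4  ⊔preds=⊤  new=⊤  stable

Least fixpoint reached:
  node 0: ⊤
  node 1: ⊤
  node 2: ⊤
  node 3: ⊤
  node 4: ⊤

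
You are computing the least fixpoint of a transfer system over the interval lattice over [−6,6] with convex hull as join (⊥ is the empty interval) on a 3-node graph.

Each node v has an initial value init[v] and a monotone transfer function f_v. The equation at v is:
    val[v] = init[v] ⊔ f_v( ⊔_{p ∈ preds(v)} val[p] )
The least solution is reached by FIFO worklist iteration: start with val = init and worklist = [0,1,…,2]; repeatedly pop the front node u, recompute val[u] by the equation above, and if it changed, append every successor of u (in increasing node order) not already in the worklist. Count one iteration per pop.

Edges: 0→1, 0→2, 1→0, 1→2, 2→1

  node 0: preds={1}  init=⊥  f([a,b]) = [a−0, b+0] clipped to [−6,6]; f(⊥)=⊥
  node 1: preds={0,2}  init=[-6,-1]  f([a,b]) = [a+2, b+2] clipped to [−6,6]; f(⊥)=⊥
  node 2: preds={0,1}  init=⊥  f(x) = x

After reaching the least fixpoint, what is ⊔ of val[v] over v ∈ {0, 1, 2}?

Worklist (15 pops):
  #1 pop 0: in=[-6,-1] → [-6,-1] (was ⊥); enqueue []
  #2 pop 1: in=[-6,-1] → [-6,1] (was [-6,-1]); enqueue [0]
  #3 pop 2: in=[-6,1] → [-6,1] (was ⊥); enqueue [1]
  #4 pop 0: in=[-6,1] → [-6,1] (was [-6,-1]); enqueue [2]
  #5 pop 1: in=[-6,1] → [-6,3] (was [-6,1]); enqueue [0]
  #6 pop 2: in=[-6,3] → [-6,3] (was [-6,1]); enqueue [1]
  #7 pop 0: in=[-6,3] → [-6,3] (was [-6,1]); enqueue [2]
  #8 pop 1: in=[-6,3] → [-6,5] (was [-6,3]); enqueue [0]
  #9 pop 2: in=[-6,5] → [-6,5] (was [-6,3]); enqueue [1]
  #10 pop 0: in=[-6,5] → [-6,5] (was [-6,3]); enqueue [2]
  #11 pop 1: in=[-6,5] → [-6,6] (was [-6,5]); enqueue [0]
  #12 pop 2: in=[-6,6] → [-6,6] (was [-6,5]); enqueue [1]
  #13 pop 0: in=[-6,6] → [-6,6] (was [-6,5]); enqueue [2]
  #14 pop 1: in=[-6,6] → [-6,6] (no change)
  #15 pop 2: in=[-6,6] → [-6,6] (no change)

Fixpoint:
  val[0] = [-6,6]
  val[1] = [-6,6]
  val[2] = [-6,6]

[-6,6]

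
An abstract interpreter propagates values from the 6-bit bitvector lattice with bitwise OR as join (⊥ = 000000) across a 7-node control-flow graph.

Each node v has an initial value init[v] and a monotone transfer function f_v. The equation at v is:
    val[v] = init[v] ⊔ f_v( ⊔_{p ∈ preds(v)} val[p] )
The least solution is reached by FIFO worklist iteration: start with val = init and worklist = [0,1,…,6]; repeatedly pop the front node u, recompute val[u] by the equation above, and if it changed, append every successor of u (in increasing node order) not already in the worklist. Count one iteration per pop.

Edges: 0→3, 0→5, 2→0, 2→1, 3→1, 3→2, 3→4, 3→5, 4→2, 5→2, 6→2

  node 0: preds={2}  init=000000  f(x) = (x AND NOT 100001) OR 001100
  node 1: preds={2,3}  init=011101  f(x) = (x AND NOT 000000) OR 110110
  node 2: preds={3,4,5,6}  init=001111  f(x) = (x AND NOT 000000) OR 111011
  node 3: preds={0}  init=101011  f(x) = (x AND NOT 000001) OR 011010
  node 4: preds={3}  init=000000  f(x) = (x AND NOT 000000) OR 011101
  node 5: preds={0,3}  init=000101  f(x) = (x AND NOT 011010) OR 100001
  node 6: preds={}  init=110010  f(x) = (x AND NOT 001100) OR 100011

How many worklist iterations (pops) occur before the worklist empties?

12

Iteration log — 12 steps:
  step 1. node 0  ⊔preds=001111  new=001110  old=000000  +wl: 
  step 2. node 1  ⊔preds=101111  new=111111  old=011101  +wl: 
  step 3. node 2  ⊔preds=111111  new=111111  old=001111  +wl: 0,1
  step 4. node 3  ⊔preds=001110  new=111111  old=101011  +wl: 2
  step 5. node 4  ⊔preds=111111  new=111111  old=000000  +wl: 
  step 6. node 5  ⊔preds=111111  new=100101  old=000101  +wl: 
  step 7. node 6  ⊔preds=000000  new=110011  old=110010  +wl: 
  step 8. node 0  ⊔preds=111111  new=011110  old=001110  +wl: 3,5
  step 9. node 1  ⊔preds=111111  new=111111  stable
  step 10. node 2  ⊔preds=111111  new=111111  stable
  step 11. node 3  ⊔preds=011110  new=111111  stable
  step 12. node 5  ⊔preds=111111  new=100101  stable

Least fixpoint reached:
  node 0: 011110
  node 1: 111111
  node 2: 111111
  node 3: 111111
  node 4: 111111
  node 5: 100101
  node 6: 110011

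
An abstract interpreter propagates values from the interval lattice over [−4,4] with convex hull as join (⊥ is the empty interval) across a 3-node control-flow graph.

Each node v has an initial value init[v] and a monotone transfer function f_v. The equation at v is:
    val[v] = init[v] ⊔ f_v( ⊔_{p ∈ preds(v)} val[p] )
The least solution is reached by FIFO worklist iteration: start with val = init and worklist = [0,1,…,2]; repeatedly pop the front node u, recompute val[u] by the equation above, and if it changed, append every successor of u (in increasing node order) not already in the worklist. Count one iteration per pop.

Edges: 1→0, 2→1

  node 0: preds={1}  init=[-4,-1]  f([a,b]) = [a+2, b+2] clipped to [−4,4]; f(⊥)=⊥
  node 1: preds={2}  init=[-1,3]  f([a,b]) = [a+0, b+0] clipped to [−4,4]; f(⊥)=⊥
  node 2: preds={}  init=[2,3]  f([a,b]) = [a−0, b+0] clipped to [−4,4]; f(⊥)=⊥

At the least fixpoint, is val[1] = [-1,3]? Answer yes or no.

Worklist (3 pops):
  #1 pop 0: in=[-1,3] → [-4,4] (was [-4,-1]); enqueue []
  #2 pop 1: in=[2,3] → [-1,3] (no change)
  #3 pop 2: in=⊥ → [2,3] (no change)

Fixpoint:
  val[0] = [-4,4]
  val[1] = [-1,3]
  val[2] = [2,3]

yes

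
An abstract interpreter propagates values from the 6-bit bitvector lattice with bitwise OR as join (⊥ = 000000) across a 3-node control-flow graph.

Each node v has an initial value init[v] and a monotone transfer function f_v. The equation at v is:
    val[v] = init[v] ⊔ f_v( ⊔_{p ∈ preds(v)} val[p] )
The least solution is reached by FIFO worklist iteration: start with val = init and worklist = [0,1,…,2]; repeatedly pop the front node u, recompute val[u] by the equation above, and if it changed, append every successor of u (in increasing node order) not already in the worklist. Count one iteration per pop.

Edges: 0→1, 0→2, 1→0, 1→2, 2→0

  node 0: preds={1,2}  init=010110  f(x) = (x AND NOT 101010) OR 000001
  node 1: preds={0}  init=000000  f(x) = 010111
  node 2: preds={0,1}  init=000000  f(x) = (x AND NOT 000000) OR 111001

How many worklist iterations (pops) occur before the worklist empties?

Iteration log — 4 steps:
  step 1. node 0  ⊔preds=000000  new=010111  old=010110  +wl: 
  step 2. node 1  ⊔preds=010111  new=010111  old=000000  +wl: 0
  step 3. node 2  ⊔preds=010111  new=111111  old=000000  +wl: 
  step 4. node 0  ⊔preds=111111  new=010111  stable

Least fixpoint reached:
  node 0: 010111
  node 1: 010111
  node 2: 111111

4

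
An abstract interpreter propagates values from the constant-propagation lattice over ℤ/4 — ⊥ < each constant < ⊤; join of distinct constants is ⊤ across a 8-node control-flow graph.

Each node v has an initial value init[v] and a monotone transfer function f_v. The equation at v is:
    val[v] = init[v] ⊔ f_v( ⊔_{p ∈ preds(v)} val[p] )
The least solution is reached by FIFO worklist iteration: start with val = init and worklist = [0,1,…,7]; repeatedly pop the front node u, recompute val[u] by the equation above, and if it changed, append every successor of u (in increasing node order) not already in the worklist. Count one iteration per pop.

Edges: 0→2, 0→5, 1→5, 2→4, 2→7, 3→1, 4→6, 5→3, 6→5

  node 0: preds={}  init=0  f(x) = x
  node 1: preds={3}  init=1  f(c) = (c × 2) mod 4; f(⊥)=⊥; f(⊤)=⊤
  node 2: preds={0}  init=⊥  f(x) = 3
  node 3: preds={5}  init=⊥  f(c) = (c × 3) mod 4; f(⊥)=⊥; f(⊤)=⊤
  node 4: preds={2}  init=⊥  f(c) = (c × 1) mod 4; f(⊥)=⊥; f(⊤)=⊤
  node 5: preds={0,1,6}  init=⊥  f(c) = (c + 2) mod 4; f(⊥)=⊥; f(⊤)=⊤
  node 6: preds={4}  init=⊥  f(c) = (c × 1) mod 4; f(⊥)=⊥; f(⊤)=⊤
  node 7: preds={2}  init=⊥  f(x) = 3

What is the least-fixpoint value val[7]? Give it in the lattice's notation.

3

Worklist (12 pops):
  #1 pop 0: in=⊥ → 0 (no change)
  #2 pop 1: in=⊥ → 1 (no change)
  #3 pop 2: in=0 → 3 (was ⊥); enqueue []
  #4 pop 3: in=⊥ → ⊥ (no change)
  #5 pop 4: in=3 → 3 (was ⊥); enqueue []
  #6 pop 5: in=⊤ → ⊤ (was ⊥); enqueue [3]
  #7 pop 6: in=3 → 3 (was ⊥); enqueue [5]
  #8 pop 7: in=3 → 3 (was ⊥); enqueue []
  #9 pop 3: in=⊤ → ⊤ (was ⊥); enqueue [1]
  #10 pop 5: in=⊤ → ⊤ (no change)
  #11 pop 1: in=⊤ → ⊤ (was 1); enqueue [5]
  #12 pop 5: in=⊤ → ⊤ (no change)

Fixpoint:
  val[0] = 0
  val[1] = ⊤
  val[2] = 3
  val[3] = ⊤
  val[4] = 3
  val[5] = ⊤
  val[6] = 3
  val[7] = 3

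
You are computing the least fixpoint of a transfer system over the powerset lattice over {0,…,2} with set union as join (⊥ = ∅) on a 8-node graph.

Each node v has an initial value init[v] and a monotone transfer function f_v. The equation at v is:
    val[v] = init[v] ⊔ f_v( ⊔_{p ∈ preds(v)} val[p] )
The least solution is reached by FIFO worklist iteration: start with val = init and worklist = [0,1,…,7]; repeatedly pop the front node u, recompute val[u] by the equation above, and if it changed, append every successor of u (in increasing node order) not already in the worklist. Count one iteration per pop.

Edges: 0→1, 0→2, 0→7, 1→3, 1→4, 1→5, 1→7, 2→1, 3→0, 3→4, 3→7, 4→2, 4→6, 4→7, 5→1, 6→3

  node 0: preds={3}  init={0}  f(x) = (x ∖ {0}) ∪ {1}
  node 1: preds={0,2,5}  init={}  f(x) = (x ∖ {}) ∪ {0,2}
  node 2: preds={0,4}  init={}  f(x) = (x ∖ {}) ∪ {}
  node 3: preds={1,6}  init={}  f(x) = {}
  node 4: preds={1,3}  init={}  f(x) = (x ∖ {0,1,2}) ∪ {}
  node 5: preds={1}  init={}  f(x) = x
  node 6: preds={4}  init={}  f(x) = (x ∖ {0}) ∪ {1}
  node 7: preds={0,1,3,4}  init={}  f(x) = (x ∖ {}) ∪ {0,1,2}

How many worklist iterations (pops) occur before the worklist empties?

Worklist (10 pops):
  #1 pop 0: in={} → {0,1} (was {0}); enqueue []
  #2 pop 1: in={0,1} → {0,1,2} (was {}); enqueue []
  #3 pop 2: in={0,1} → {0,1} (was {}); enqueue [1]
  #4 pop 3: in={0,1,2} → {} (no change)
  #5 pop 4: in={0,1,2} → {} (no change)
  #6 pop 5: in={0,1,2} → {0,1,2} (was {}); enqueue []
  #7 pop 6: in={} → {1} (was {}); enqueue [3]
  #8 pop 7: in={0,1,2} → {0,1,2} (was {}); enqueue []
  #9 pop 1: in={0,1,2} → {0,1,2} (no change)
  #10 pop 3: in={0,1,2} → {} (no change)

Fixpoint:
  val[0] = {0,1}
  val[1] = {0,1,2}
  val[2] = {0,1}
  val[3] = {}
  val[4] = {}
  val[5] = {0,1,2}
  val[6] = {1}
  val[7] = {0,1,2}

10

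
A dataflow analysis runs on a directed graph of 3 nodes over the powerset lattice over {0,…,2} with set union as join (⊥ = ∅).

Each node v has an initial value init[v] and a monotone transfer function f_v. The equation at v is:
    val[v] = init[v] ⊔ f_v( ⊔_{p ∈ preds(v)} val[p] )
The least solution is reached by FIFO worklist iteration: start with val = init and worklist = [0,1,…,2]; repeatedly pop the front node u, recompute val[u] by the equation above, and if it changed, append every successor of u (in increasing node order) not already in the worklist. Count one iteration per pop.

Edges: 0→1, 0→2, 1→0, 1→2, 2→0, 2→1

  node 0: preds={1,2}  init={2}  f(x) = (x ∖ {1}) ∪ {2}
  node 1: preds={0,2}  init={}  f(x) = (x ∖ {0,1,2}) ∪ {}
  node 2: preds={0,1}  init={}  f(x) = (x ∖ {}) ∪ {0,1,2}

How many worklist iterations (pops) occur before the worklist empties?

6

Worklist (6 pops):
  #1 pop 0: in={} → {2} (no change)
  #2 pop 1: in={2} → {} (no change)
  #3 pop 2: in={2} → {0,1,2} (was {}); enqueue [0,1]
  #4 pop 0: in={0,1,2} → {0,2} (was {2}); enqueue [2]
  #5 pop 1: in={0,1,2} → {} (no change)
  #6 pop 2: in={0,2} → {0,1,2} (no change)

Fixpoint:
  val[0] = {0,2}
  val[1] = {}
  val[2] = {0,1,2}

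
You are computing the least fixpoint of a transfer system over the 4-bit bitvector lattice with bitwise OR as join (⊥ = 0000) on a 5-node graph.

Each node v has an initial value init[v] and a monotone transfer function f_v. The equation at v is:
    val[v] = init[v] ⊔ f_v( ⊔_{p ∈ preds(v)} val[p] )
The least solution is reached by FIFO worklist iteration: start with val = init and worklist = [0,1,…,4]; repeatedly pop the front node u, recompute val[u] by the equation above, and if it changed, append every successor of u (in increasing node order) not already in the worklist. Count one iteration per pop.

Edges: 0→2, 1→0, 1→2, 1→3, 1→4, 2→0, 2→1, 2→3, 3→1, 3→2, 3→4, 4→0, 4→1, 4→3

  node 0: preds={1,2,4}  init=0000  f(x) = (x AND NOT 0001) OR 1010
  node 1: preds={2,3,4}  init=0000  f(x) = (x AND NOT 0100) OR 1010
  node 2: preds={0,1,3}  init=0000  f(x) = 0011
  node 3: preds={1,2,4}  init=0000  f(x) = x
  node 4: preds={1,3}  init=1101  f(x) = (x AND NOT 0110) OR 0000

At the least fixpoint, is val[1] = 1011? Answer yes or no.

yes

Trace (8 dequeues):
  [1] u=0 | in 1101 | out 1110 | prev 0000 | push {}
  [2] u=1 | in 1101 | out 1011 | prev 0000 | push {0}
  [3] u=2 | in 1111 | out 0011 | prev 0000 | push {1}
  [4] u=3 | in 1111 | out 1111 | prev 0000 | push {2}
  [5] u=4 | in 1111 | out 1101 | ==
  [6] u=0 | in 1111 | out 1110 | ==
  [7] u=1 | in 1111 | out 1011 | ==
  [8] u=2 | in 1111 | out 0011 | ==

Converged values:
  [0] 1110
  [1] 1011
  [2] 0011
  [3] 1111
  [4] 1101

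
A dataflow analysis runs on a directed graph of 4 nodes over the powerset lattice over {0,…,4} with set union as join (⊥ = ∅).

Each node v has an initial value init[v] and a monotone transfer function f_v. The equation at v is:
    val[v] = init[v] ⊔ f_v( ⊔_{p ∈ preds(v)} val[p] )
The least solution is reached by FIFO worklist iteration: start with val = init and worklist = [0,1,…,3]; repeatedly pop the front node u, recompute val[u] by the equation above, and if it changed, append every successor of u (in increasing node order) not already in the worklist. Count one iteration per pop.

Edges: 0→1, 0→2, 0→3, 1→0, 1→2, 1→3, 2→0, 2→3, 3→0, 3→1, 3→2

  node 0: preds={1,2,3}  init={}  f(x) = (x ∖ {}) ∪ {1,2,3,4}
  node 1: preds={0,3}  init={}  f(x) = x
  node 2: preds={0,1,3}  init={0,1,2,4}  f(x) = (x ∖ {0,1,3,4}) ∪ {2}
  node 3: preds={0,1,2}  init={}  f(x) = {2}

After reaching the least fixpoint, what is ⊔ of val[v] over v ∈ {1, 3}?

Worklist (7 pops):
  #1 pop 0: in={0,1,2,4} → {0,1,2,3,4} (was {}); enqueue []
  #2 pop 1: in={0,1,2,3,4} → {0,1,2,3,4} (was {}); enqueue [0]
  #3 pop 2: in={0,1,2,3,4} → {0,1,2,4} (no change)
  #4 pop 3: in={0,1,2,3,4} → {2} (was {}); enqueue [1,2]
  #5 pop 0: in={0,1,2,3,4} → {0,1,2,3,4} (no change)
  #6 pop 1: in={0,1,2,3,4} → {0,1,2,3,4} (no change)
  #7 pop 2: in={0,1,2,3,4} → {0,1,2,4} (no change)

Fixpoint:
  val[0] = {0,1,2,3,4}
  val[1] = {0,1,2,3,4}
  val[2] = {0,1,2,4}
  val[3] = {2}

{0,1,2,3,4}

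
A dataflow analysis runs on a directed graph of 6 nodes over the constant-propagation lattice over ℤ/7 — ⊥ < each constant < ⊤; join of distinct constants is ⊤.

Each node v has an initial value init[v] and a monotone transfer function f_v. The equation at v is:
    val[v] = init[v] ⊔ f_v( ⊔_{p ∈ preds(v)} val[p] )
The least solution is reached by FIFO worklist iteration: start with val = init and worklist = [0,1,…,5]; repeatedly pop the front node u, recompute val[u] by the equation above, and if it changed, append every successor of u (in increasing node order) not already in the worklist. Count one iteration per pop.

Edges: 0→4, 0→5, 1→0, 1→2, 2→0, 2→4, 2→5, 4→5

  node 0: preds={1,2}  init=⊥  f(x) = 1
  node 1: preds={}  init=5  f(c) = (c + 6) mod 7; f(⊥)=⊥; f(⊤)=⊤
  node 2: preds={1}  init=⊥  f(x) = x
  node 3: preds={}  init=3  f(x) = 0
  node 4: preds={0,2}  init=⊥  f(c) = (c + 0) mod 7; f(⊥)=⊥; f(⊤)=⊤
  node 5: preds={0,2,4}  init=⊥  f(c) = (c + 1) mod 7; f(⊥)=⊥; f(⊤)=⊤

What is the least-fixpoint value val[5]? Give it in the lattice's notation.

⊤

Trace (7 dequeues):
  [1] u=0 | in 5 | out 1 | prev ⊥ | push {}
  [2] u=1 | in ⊥ | out 5 | ==
  [3] u=2 | in 5 | out 5 | prev ⊥ | push {0}
  [4] u=3 | in ⊥ | out ⊤ | prev 3 | push {}
  [5] u=4 | in ⊤ | out ⊤ | prev ⊥ | push {}
  [6] u=5 | in ⊤ | out ⊤ | prev ⊥ | push {}
  [7] u=0 | in 5 | out 1 | ==

Converged values:
  [0] 1
  [1] 5
  [2] 5
  [3] ⊤
  [4] ⊤
  [5] ⊤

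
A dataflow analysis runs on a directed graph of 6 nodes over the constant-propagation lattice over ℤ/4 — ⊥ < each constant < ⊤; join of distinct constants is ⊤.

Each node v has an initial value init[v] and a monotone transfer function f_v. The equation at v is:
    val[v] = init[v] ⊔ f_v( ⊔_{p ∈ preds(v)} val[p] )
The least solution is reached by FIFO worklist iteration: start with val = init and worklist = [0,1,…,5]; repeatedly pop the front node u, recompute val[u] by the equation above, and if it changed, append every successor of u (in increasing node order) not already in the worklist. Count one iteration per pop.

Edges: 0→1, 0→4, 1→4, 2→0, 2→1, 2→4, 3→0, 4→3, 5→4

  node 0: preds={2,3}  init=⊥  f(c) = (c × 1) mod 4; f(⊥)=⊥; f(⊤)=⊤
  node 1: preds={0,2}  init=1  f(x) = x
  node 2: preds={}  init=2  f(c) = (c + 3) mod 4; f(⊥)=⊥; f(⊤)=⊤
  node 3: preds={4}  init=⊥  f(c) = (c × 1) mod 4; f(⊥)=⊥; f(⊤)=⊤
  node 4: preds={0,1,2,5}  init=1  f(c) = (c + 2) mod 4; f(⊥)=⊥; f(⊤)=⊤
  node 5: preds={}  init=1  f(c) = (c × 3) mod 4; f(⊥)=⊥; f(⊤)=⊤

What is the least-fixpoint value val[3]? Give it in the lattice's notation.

Worklist (11 pops):
  #1 pop 0: in=2 → 2 (was ⊥); enqueue []
  #2 pop 1: in=2 → ⊤ (was 1); enqueue []
  #3 pop 2: in=⊥ → 2 (no change)
  #4 pop 3: in=1 → 1 (was ⊥); enqueue [0]
  #5 pop 4: in=⊤ → ⊤ (was 1); enqueue [3]
  #6 pop 5: in=⊥ → 1 (no change)
  #7 pop 0: in=⊤ → ⊤ (was 2); enqueue [1,4]
  #8 pop 3: in=⊤ → ⊤ (was 1); enqueue [0]
  #9 pop 1: in=⊤ → ⊤ (no change)
  #10 pop 4: in=⊤ → ⊤ (no change)
  #11 pop 0: in=⊤ → ⊤ (no change)

Fixpoint:
  val[0] = ⊤
  val[1] = ⊤
  val[2] = 2
  val[3] = ⊤
  val[4] = ⊤
  val[5] = 1

⊤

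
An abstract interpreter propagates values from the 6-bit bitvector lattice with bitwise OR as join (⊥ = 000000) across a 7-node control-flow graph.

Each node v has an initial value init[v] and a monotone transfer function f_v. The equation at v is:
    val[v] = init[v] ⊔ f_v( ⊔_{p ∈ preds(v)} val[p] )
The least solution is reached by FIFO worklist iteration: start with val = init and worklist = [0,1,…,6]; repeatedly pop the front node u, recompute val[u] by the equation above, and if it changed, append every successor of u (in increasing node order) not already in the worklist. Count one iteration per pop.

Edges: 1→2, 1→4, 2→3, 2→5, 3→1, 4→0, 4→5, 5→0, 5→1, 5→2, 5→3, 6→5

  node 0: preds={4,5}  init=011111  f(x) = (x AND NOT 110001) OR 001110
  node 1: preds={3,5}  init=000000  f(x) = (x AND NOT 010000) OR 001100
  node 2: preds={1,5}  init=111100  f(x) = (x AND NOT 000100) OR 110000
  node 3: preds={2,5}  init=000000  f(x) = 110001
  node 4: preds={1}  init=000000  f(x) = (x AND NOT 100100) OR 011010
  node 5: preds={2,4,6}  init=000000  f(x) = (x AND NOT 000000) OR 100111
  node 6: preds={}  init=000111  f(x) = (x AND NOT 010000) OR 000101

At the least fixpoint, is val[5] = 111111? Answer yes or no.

Trace (14 dequeues):
  [1] u=0 | in 000000 | out 011111 | ==
  [2] u=1 | in 000000 | out 001100 | prev 000000 | push {}
  [3] u=2 | in 001100 | out 111100 | ==
  [4] u=3 | in 111100 | out 110001 | prev 000000 | push {1}
  [5] u=4 | in 001100 | out 011010 | prev 000000 | push {0}
  [6] u=5 | in 111111 | out 111111 | prev 000000 | push {2,3}
  [7] u=6 | in 000000 | out 000111 | ==
  [8] u=1 | in 111111 | out 101111 | prev 001100 | push {4}
  [9] u=0 | in 111111 | out 011111 | ==
  [10] u=2 | in 111111 | out 111111 | prev 111100 | push {5}
  [11] u=3 | in 111111 | out 110001 | ==
  [12] u=4 | in 101111 | out 011011 | prev 011010 | push {0}
  [13] u=5 | in 111111 | out 111111 | ==
  [14] u=0 | in 111111 | out 011111 | ==

Converged values:
  [0] 011111
  [1] 101111
  [2] 111111
  [3] 110001
  [4] 011011
  [5] 111111
  [6] 000111

yes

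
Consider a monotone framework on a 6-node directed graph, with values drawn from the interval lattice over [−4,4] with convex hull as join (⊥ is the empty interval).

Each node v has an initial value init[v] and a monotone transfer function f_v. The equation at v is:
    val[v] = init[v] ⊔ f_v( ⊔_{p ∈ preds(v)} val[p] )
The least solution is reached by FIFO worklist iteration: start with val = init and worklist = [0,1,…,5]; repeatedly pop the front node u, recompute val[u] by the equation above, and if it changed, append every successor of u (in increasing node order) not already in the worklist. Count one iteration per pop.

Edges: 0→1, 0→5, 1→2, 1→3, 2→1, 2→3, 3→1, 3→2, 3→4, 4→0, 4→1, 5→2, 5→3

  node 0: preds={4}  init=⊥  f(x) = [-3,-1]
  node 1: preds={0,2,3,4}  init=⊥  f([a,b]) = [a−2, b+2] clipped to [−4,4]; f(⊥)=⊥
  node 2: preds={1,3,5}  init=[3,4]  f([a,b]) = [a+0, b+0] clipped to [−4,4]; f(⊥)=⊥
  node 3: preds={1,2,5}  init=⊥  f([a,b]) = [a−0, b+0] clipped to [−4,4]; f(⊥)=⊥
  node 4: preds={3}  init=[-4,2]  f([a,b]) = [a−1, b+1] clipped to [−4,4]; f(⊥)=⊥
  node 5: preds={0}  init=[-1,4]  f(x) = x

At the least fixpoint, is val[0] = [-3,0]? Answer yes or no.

Worklist (10 pops):
  #1 pop 0: in=[-4,2] → [-3,-1] (was ⊥); enqueue []
  #2 pop 1: in=[-4,4] → [-4,4] (was ⊥); enqueue []
  #3 pop 2: in=[-4,4] → [-4,4] (was [3,4]); enqueue [1]
  #4 pop 3: in=[-4,4] → [-4,4] (was ⊥); enqueue [2]
  #5 pop 4: in=[-4,4] → [-4,4] (was [-4,2]); enqueue [0]
  #6 pop 5: in=[-3,-1] → [-3,4] (was [-1,4]); enqueue [3]
  #7 pop 1: in=[-4,4] → [-4,4] (no change)
  #8 pop 2: in=[-4,4] → [-4,4] (no change)
  #9 pop 0: in=[-4,4] → [-3,-1] (no change)
  #10 pop 3: in=[-4,4] → [-4,4] (no change)

Fixpoint:
  val[0] = [-3,-1]
  val[1] = [-4,4]
  val[2] = [-4,4]
  val[3] = [-4,4]
  val[4] = [-4,4]
  val[5] = [-3,4]

no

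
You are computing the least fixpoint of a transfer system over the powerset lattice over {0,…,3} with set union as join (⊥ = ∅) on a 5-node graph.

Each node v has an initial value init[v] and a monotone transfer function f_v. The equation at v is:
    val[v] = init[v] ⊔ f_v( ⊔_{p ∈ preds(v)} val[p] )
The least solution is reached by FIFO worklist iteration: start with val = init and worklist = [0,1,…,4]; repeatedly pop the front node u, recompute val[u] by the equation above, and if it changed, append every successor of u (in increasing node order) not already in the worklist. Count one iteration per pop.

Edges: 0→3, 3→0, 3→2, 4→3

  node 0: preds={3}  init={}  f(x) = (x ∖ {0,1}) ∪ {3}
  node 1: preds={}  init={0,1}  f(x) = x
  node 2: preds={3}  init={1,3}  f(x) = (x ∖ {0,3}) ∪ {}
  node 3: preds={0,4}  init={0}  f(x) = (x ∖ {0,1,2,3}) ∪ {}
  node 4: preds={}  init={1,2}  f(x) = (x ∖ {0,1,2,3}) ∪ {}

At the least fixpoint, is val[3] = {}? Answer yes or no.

Iteration log — 5 steps:
  step 1. node 0  ⊔preds={0}  new={3}  old={}  +wl: 
  step 2. node 1  ⊔preds={}  new={0,1}  stable
  step 3. node 2  ⊔preds={0}  new={1,3}  stable
  step 4. node 3  ⊔preds={1,2,3}  new={0}  stable
  step 5. node 4  ⊔preds={}  new={1,2}  stable

Least fixpoint reached:
  node 0: {3}
  node 1: {0,1}
  node 2: {1,3}
  node 3: {0}
  node 4: {1,2}

no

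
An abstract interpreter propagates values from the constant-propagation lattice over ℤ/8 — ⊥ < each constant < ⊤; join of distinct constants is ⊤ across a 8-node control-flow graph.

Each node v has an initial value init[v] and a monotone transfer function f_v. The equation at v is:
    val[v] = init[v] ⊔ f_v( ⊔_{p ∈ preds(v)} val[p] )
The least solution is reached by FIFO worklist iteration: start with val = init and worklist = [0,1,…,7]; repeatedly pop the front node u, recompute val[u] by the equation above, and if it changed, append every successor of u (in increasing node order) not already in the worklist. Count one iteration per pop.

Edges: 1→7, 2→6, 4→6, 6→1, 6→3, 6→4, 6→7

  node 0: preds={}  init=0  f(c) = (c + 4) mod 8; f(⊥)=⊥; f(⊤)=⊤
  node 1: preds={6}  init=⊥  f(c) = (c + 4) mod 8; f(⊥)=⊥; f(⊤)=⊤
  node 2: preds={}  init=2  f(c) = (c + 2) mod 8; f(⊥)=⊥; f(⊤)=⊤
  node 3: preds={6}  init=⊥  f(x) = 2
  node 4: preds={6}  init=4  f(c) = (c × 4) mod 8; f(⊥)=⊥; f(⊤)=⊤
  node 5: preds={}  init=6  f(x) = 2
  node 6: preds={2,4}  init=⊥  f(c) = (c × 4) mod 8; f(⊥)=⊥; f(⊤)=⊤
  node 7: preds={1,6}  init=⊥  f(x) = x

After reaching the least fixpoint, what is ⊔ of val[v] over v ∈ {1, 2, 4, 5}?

⊤

Trace (13 dequeues):
  [1] u=0 | in ⊥ | out 0 | ==
  [2] u=1 | in ⊥ | out ⊥ | ==
  [3] u=2 | in ⊥ | out 2 | ==
  [4] u=3 | in ⊥ | out 2 | prev ⊥ | push {}
  [5] u=4 | in ⊥ | out 4 | ==
  [6] u=5 | in ⊥ | out ⊤ | prev 6 | push {}
  [7] u=6 | in ⊤ | out ⊤ | prev ⊥ | push {1,3,4}
  [8] u=7 | in ⊤ | out ⊤ | prev ⊥ | push {}
  [9] u=1 | in ⊤ | out ⊤ | prev ⊥ | push {7}
  [10] u=3 | in ⊤ | out 2 | ==
  [11] u=4 | in ⊤ | out ⊤ | prev 4 | push {6}
  [12] u=7 | in ⊤ | out ⊤ | ==
  [13] u=6 | in ⊤ | out ⊤ | ==

Converged values:
  [0] 0
  [1] ⊤
  [2] 2
  [3] 2
  [4] ⊤
  [5] ⊤
  [6] ⊤
  [7] ⊤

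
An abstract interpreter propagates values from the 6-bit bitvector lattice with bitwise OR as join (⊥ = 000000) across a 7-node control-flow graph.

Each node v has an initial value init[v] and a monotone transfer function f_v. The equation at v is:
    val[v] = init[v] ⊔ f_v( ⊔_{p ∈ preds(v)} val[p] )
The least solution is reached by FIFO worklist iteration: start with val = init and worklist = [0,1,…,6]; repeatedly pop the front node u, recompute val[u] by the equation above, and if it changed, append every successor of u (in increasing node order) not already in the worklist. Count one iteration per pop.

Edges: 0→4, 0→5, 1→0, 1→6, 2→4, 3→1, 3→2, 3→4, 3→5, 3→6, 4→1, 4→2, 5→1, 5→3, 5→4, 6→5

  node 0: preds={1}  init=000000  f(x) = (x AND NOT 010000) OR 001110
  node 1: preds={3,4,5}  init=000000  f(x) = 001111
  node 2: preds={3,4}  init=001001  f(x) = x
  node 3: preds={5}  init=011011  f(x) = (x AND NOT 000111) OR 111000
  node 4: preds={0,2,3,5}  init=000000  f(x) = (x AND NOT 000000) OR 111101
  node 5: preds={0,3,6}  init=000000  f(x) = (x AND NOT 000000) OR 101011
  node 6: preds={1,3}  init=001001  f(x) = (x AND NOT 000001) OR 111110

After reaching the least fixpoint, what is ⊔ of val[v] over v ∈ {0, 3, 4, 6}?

Iteration log — 13 steps:
  step 1. node 0  ⊔preds=000000  new=001110  old=000000  +wl: 
  step 2. node 1  ⊔preds=011011  new=001111  old=000000  +wl: 0
  step 3. node 2  ⊔preds=011011  new=011011  old=001001  +wl: 
  step 4. node 3  ⊔preds=000000  new=111011  old=011011  +wl: 1,2
  step 5. node 4  ⊔preds=111111  new=111111  old=000000  +wl: 
  step 6. node 5  ⊔preds=111111  new=111111  old=000000  +wl: 3,4
  step 7. node 6  ⊔preds=111111  new=111111  old=001001  +wl: 5
  step 8. node 0  ⊔preds=001111  new=001111  old=001110  +wl: 
  step 9. node 1  ⊔preds=111111  new=001111  stable
  step 10. node 2  ⊔preds=111111  new=111111  old=011011  +wl: 
  step 11. node 3  ⊔preds=111111  new=111011  stable
  step 12. node 4  ⊔preds=111111  new=111111  stable
  step 13. node 5  ⊔preds=111111  new=111111  stable

Least fixpoint reached:
  node 0: 001111
  node 1: 001111
  node 2: 111111
  node 3: 111011
  node 4: 111111
  node 5: 111111
  node 6: 111111

111111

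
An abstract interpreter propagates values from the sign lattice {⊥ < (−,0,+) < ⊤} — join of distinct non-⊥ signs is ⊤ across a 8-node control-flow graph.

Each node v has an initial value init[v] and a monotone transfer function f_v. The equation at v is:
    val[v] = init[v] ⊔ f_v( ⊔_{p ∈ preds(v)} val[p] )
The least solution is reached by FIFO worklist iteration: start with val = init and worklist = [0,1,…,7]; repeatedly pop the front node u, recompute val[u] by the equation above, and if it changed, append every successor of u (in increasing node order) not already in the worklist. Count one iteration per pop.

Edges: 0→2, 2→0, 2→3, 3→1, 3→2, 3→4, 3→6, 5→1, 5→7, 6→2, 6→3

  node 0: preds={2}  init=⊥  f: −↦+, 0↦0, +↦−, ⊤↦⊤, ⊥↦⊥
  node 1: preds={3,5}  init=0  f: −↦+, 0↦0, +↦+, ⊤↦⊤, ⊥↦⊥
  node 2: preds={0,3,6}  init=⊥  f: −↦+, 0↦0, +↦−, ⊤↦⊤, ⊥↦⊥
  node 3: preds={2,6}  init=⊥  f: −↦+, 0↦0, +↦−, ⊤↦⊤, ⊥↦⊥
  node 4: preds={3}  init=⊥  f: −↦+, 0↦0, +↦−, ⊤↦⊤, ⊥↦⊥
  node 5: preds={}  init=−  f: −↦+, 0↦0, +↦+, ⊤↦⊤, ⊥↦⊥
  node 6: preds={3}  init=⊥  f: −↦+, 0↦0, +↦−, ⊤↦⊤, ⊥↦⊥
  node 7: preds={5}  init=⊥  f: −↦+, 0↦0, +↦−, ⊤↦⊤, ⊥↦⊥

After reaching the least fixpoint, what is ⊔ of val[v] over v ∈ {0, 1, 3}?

Worklist (8 pops):
  #1 pop 0: in=⊥ → ⊥ (no change)
  #2 pop 1: in=− → ⊤ (was 0); enqueue []
  #3 pop 2: in=⊥ → ⊥ (no change)
  #4 pop 3: in=⊥ → ⊥ (no change)
  #5 pop 4: in=⊥ → ⊥ (no change)
  #6 pop 5: in=⊥ → − (no change)
  #7 pop 6: in=⊥ → ⊥ (no change)
  #8 pop 7: in=− → + (was ⊥); enqueue []

Fixpoint:
  val[0] = ⊥
  val[1] = ⊤
  val[2] = ⊥
  val[3] = ⊥
  val[4] = ⊥
  val[5] = −
  val[6] = ⊥
  val[7] = +

⊤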